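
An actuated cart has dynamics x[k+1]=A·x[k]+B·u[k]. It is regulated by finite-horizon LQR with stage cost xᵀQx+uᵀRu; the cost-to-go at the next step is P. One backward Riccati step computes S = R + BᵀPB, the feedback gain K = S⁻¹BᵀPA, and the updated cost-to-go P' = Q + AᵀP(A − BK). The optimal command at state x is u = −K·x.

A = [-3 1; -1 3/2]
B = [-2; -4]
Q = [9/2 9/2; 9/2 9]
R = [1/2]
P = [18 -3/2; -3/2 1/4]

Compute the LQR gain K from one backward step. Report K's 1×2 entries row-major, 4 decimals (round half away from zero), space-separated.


BᵀP = [-30.0000 2.0000]
S = R + BᵀPB = [1/2] + [52.0000] = [52.5000]
BᵀPA = [88.0000 -27.0000]
K = S⁻¹·BᵀPA = [1.6762 -0.5143]
A−BK = [0.3524 -0.0286; 5.7048 -0.5571]
AᵀP(A−BK) = [5.7452 -0.8679; -0.8679 0.1768]
P' = Q + AᵀP(A−BK) = [10.2452 3.6321; 3.6321 9.1768]
tr(P') = 19.4220

1.6762 -0.5143


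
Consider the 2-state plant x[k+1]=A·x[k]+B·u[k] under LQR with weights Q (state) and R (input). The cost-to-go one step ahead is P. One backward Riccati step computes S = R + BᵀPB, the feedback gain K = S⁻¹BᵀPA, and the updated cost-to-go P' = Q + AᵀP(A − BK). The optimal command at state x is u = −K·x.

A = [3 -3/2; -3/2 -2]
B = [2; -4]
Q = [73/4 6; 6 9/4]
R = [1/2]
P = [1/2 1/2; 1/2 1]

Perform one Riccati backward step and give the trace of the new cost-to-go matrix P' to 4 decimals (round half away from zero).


BᵀP = [-1.0000 -3.0000]
S = R + BᵀPB = [1/2] + [10.0000] = [10.5000]
BᵀPA = [1.5000 7.5000]
K = S⁻¹·BᵀPA = [0.1429 0.7143]
A−BK = [2.7143 -2.9286; -0.9286 0.8571]
AᵀP(A−BK) = [2.0357 -2.1964; -2.1964 2.7679]
P' = Q + AᵀP(A−BK) = [20.2857 3.8036; 3.8036 5.0179]
tr(P') = 25.3036

25.3036


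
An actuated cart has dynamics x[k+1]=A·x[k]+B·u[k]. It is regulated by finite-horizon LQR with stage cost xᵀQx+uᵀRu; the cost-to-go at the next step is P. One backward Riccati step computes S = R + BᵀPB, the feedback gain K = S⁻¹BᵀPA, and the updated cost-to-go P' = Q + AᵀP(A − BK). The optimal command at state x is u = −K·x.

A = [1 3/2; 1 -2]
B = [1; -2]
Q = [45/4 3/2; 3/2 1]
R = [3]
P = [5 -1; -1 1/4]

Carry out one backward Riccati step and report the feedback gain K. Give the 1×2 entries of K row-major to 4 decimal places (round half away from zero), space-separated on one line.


BᵀP = [7.0000 -1.5000]
S = R + BᵀPB = [3] + [10.0000] = [13.0000]
BᵀPA = [5.5000 13.5000]
K = S⁻¹·BᵀPA = [0.4231 1.0385]
A−BK = [0.5769 0.4615; 1.8462 0.0769]
AᵀP(A−BK) = [0.9231 1.7885; 1.7885 4.2308]
P' = Q + AᵀP(A−BK) = [12.1731 3.2885; 3.2885 5.2308]
tr(P') = 17.4038

0.4231 1.0385


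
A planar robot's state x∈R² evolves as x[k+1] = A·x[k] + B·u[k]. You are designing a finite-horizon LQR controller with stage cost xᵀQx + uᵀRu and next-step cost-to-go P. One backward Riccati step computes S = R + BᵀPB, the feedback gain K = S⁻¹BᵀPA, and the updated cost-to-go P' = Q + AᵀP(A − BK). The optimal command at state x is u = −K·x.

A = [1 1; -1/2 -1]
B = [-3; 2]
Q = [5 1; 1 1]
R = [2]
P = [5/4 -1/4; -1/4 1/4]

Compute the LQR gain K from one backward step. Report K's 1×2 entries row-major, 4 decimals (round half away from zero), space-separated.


BᵀP = [-4.2500 1.2500]
S = R + BᵀPB = [2] + [15.2500] = [17.2500]
BᵀPA = [-4.8750 -5.5000]
K = S⁻¹·BᵀPA = [-0.2826 -0.3188]
A−BK = [0.1522 0.0435; 0.0652 -0.3623]
AᵀP(A−BK) = [0.1848 0.1957; 0.1957 0.2464]
P' = Q + AᵀP(A−BK) = [5.1848 1.1957; 1.1957 1.2464]
tr(P') = 6.4312

-0.2826 -0.3188


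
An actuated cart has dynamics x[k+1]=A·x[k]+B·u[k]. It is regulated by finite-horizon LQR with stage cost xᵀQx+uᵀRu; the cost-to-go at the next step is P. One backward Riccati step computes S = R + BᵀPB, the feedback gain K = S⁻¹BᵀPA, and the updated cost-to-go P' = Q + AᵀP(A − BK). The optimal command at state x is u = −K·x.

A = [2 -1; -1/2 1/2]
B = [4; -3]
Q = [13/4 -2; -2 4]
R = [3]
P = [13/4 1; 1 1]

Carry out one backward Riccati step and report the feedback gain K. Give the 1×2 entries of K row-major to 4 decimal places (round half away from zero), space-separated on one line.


BᵀP = [10.0000 1.0000]
S = R + BᵀPB = [3] + [37.0000] = [40.0000]
BᵀPA = [19.5000 -9.5000]
K = S⁻¹·BᵀPA = [0.4875 -0.2375]
A−BK = [0.0500 -0.0500; 0.9625 -0.2125]
AᵀP(A−BK) = [1.7438 -0.6188; -0.6188 0.2438]
P' = Q + AᵀP(A−BK) = [4.9938 -2.6188; -2.6188 4.2438]
tr(P') = 9.2375

0.4875 -0.2375


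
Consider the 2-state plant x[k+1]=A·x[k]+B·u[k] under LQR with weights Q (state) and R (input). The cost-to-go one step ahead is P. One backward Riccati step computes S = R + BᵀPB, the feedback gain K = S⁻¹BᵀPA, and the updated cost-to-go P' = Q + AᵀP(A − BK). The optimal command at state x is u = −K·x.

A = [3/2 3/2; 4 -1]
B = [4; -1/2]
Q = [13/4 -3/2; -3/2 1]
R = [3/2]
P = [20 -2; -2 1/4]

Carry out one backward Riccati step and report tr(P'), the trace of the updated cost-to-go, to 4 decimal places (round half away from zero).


5.4804

BᵀP = [81.0000 -8.1250]
S = R + BᵀPB = [3/2] + [328.0625] = [329.5625]
BᵀPA = [89.0000 129.6250]
K = S⁻¹·BᵀPA = [0.2701 0.3933]
A−BK = [0.4198 -0.0733; 4.1350 -0.8033]
AᵀP(A−BK) = [0.9651 -0.0059; -0.0059 0.2653]
P' = Q + AᵀP(A−BK) = [4.2151 -1.5059; -1.5059 1.2653]
tr(P') = 5.4804


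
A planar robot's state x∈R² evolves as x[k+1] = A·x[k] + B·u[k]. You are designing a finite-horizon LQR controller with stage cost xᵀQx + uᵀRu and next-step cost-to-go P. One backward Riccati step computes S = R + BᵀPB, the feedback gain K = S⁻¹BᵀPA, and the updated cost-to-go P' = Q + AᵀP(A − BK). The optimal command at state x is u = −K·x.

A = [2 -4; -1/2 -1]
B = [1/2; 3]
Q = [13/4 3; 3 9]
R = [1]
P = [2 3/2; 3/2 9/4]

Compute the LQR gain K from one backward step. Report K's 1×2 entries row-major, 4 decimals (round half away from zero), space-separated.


BᵀP = [5.5000 7.5000]
S = R + BᵀPB = [1] + [25.2500] = [26.2500]
BᵀPA = [7.2500 -29.5000]
K = S⁻¹·BᵀPA = [0.2762 -1.1238]
A−BK = [1.8619 -3.4381; -1.3286 2.3714]
AᵀP(A−BK) = [3.5601 -6.7274; -6.7274 13.0976]
P' = Q + AᵀP(A−BK) = [6.8101 -3.7274; -3.7274 22.0976]
tr(P') = 28.9077

0.2762 -1.1238


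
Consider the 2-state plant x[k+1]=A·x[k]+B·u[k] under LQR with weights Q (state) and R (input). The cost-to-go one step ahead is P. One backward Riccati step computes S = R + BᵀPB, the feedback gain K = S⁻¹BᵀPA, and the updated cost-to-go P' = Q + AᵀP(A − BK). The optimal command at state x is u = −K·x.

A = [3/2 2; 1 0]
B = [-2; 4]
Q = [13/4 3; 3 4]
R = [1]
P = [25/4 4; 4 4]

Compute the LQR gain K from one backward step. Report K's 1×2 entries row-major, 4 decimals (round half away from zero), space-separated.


BᵀP = [3.5000 8.0000]
S = R + BᵀPB = [1] + [25.0000] = [26.0000]
BᵀPA = [13.2500 7.0000]
K = S⁻¹·BᵀPA = [0.5096 0.2692]
A−BK = [2.5192 2.5385; -1.0385 -1.0769]
AᵀP(A−BK) = [23.3101 23.1827; 23.1827 23.1154]
P' = Q + AᵀP(A−BK) = [26.5601 26.1827; 26.1827 27.1154]
tr(P') = 53.6755

0.5096 0.2692


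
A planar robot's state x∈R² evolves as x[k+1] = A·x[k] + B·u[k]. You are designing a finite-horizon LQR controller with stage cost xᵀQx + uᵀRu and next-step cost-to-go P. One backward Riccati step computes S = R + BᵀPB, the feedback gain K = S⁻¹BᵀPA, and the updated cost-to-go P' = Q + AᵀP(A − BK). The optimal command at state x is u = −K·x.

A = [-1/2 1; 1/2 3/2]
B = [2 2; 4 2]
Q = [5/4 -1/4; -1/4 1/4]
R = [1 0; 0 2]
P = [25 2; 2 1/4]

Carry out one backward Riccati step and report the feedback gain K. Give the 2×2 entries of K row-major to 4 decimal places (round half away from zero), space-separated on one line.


-0.0820 0.3279 -0.1212 0.1633

BᵀP = [58.0000 5.0000; 54.0000 4.5000]
S = R + BᵀPB = [1 0; 0 2] + [136.0000 126.0000; 126.0000 117.0000] = [137.0000 126.0000; 126.0000 119.0000]
BᵀPA = [-26.5000 65.5000; -24.7500 60.7500]
K = S⁻¹·BᵀPA = [-0.0820 0.3279; -0.1212 0.1633]
A−BK = [-0.0937 0.0176; 1.0703 -0.1382]
AᵀP(A−BK) = [0.1408 -0.0811; -0.0811 0.1636]
P' = Q + AᵀP(A−BK) = [1.3908 -0.3311; -0.3311 0.4136]
tr(P') = 1.8044


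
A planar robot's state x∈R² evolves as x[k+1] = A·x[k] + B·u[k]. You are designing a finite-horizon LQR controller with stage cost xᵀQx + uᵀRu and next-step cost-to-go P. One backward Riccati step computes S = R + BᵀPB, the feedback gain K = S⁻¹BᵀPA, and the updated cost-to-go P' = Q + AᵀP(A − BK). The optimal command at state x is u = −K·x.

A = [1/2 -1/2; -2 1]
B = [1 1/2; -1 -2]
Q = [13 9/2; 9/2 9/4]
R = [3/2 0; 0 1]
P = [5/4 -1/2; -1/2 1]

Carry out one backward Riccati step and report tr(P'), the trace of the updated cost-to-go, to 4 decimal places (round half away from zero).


16.1561

BᵀP = [1.7500 -1.5000; 1.6250 -2.2500]
S = R + BᵀPB = [3/2 0; 0 1] + [3.2500 3.8750; 3.8750 5.3125] = [4.7500 3.8750; 3.8750 6.3125]
BᵀPA = [3.8750 -2.3750; 5.3125 -3.0625]
K = S⁻¹·BᵀPA = [0.2589 -0.2088; 0.6827 -0.3570]
A−BK = [-0.1002 -0.1127; -0.3758 0.0772]
AᵀP(A−BK) = [0.6827 -0.3570; -0.3570 0.2234]
P' = Q + AᵀP(A−BK) = [13.6827 4.1430; 4.1430 2.4734]
tr(P') = 16.1561


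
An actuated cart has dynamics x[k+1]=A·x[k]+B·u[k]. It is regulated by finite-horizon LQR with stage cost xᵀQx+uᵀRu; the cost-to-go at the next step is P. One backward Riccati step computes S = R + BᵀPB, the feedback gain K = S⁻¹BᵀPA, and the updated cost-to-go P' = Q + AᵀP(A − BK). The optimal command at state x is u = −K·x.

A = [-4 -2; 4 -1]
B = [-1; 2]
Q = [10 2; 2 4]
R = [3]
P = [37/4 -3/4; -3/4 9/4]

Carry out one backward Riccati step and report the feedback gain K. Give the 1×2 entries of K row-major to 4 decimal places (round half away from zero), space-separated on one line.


2.6392 0.6701

BᵀP = [-10.7500 5.2500]
S = R + BᵀPB = [3] + [21.2500] = [24.2500]
BᵀPA = [64.0000 16.2500]
K = S⁻¹·BᵀPA = [2.6392 0.6701]
A−BK = [-1.3608 -1.3299; -1.2784 -2.3402]
AᵀP(A−BK) = [39.0928 25.1134; 25.1134 25.3608]
P' = Q + AᵀP(A−BK) = [49.0928 27.1134; 27.1134 29.3608]
tr(P') = 78.4536


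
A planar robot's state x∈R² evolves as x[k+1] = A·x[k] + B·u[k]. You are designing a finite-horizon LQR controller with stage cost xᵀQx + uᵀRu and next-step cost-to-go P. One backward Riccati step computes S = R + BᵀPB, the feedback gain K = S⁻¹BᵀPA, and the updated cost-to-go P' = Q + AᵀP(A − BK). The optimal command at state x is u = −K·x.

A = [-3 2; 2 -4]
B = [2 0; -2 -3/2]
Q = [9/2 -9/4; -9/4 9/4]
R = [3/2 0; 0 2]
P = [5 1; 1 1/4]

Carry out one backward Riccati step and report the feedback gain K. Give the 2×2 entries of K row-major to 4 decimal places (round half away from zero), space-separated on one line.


-1.4138 0.6933 0.2220 0.0234

BᵀP = [8.0000 1.5000; -1.5000 -0.3750]
S = R + BᵀPB = [3/2 0; 0 2] + [13.0000 -2.2500; -2.2500 0.5625] = [14.5000 -2.2500; -2.2500 2.5625]
BᵀPA = [-21.0000 10.0000; 3.7500 -1.5000]
K = S⁻¹·BᵀPA = [-1.4138 0.6933; 0.2220 0.0234]
A−BK = [-0.1723 0.6134; -0.4946 -2.5784]
AᵀP(A−BK) = [3.4771 -1.5287; -1.5287 1.1022]
P' = Q + AᵀP(A−BK) = [7.9771 -3.7787; -3.7787 3.3522]
tr(P') = 11.3294


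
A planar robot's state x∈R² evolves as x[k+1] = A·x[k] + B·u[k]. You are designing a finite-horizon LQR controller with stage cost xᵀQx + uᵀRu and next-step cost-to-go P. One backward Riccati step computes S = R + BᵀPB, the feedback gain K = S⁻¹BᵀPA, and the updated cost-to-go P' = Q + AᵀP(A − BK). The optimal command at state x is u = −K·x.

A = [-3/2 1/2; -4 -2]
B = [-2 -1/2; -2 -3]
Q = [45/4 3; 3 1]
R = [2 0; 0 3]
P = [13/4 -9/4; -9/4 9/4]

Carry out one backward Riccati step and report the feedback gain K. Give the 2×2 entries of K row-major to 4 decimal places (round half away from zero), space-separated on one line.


0.3609 -0.3026 0.8348 0.8153

BᵀP = [-2.0000 0.0000; 5.1250 -5.6250]
S = R + BᵀPB = [2 0; 0 3] + [4.0000 1.0000; 1.0000 14.3125] = [6.0000 1.0000; 1.0000 17.3125]
BᵀPA = [3.0000 -1.0000; 14.8125 13.8125]
K = S⁻¹·BᵀPA = [0.3609 -0.3026; 0.8348 0.8153]
A−BK = [-0.3609 0.3026; -0.7740 -0.1592]
AᵀP(A−BK) = [2.8651 2.1434; 2.1434 2.7485]
P' = Q + AᵀP(A−BK) = [14.1151 5.1434; 5.1434 3.7485]
tr(P') = 17.8636


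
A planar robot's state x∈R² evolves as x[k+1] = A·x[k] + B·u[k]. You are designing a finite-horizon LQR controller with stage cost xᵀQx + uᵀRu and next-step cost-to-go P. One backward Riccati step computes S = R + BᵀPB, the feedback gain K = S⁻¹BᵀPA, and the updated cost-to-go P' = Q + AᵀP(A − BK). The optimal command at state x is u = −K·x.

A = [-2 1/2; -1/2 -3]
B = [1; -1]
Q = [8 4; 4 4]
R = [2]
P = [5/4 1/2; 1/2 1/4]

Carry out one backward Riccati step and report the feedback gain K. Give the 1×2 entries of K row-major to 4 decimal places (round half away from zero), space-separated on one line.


-0.6500 -0.1500

BᵀP = [0.7500 0.2500]
S = R + BᵀPB = [2] + [0.5000] = [2.5000]
BᵀPA = [-1.6250 -0.3750]
K = S⁻¹·BᵀPA = [-0.6500 -0.1500]
A−BK = [-1.3500 0.6500; -1.1500 -3.1500]
AᵀP(A−BK) = [5.0063 1.7563; 1.7563 1.0063]
P' = Q + AᵀP(A−BK) = [13.0063 5.7563; 5.7563 5.0063]
tr(P') = 18.0125


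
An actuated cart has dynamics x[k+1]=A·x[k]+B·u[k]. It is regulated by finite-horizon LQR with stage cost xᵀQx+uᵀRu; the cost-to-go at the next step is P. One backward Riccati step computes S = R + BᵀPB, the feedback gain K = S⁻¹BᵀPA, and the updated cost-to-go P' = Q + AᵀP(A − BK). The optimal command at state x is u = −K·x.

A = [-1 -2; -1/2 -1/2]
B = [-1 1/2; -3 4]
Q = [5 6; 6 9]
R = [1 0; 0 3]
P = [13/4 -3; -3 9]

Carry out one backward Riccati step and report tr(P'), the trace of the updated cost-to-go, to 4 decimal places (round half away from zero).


22.1402

BᵀP = [5.7500 -24.0000; -10.3750 34.5000]
S = R + BᵀPB = [1 0; 0 3] + [66.2500 -93.1250; -93.1250 132.8125] = [67.2500 -93.1250; -93.1250 135.8125]
BᵀPA = [6.2500 0.5000; -6.8750 3.5000]
K = S⁻¹·BᵀPA = [0.4524 0.8541; 0.2596 0.6114]
A−BK = [-0.6774 -1.4516; -0.1811 -0.3834]
AᵀP(A−BK) = [1.4572 3.1154; 3.1154 6.6830]
P' = Q + AᵀP(A−BK) = [6.4572 9.1154; 9.1154 15.6830]
tr(P') = 22.1402


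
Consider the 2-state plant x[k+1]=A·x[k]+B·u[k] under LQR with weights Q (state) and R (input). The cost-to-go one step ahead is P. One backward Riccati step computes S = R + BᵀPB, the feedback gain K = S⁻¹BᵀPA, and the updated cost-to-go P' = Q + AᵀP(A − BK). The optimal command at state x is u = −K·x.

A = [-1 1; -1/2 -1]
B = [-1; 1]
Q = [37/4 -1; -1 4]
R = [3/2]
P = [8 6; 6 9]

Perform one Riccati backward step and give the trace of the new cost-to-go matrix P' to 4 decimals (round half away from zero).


BᵀP = [-2.0000 3.0000]
S = R + BᵀPB = [3/2] + [5.0000] = [6.5000]
BᵀPA = [0.5000 -5.0000]
K = S⁻¹·BᵀPA = [0.0769 -0.7692]
A−BK = [-0.9231 0.2308; -0.5769 -0.2308]
AᵀP(A−BK) = [16.2115 -0.1154; -0.1154 1.1538]
P' = Q + AᵀP(A−BK) = [25.4615 -1.1154; -1.1154 5.1538]
tr(P') = 30.6154

30.6154


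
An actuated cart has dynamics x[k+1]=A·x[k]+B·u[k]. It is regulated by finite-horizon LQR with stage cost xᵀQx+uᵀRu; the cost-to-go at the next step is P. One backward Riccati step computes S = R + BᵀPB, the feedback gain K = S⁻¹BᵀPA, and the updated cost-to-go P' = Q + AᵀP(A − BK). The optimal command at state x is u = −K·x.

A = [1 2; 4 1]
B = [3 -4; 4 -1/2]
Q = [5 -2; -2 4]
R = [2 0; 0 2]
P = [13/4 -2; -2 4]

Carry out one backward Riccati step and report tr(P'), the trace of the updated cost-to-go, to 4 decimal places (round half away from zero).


12.0478

BᵀP = [1.7500 10.0000; -12.0000 6.0000]
S = R + BᵀPB = [2 0; 0 2] + [45.2500 -12.0000; -12.0000 45.0000] = [47.2500 -12.0000; -12.0000 47.0000]
BᵀPA = [41.7500 13.5000; 12.0000 -18.0000]
K = S⁻¹·BᵀPA = [1.0142 0.2015; 0.5143 -0.3315]
A−BK = [0.0144 0.0693; 0.2003 0.0282]
AᵀP(A−BK) = [2.7358 0.0650; 0.0650 0.3120]
P' = Q + AᵀP(A−BK) = [7.7358 -1.9350; -1.9350 4.3120]
tr(P') = 12.0478


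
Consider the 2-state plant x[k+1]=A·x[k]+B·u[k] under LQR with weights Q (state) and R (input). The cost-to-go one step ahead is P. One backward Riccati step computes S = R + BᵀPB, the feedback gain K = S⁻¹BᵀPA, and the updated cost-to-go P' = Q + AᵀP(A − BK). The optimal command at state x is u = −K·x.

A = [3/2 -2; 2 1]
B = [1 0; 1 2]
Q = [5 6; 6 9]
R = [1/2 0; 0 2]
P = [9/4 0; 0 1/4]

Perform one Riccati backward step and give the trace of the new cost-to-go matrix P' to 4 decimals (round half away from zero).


BᵀP = [2.2500 0.2500; 0.0000 0.5000]
S = R + BᵀPB = [1/2 0; 0 2] + [2.5000 0.5000; 0.5000 1.0000] = [3.0000 0.5000; 0.5000 3.0000]
BᵀPA = [3.8750 -4.2500; 1.0000 0.5000]
K = S⁻¹·BᵀPA = [1.2714 -1.4857; 0.1214 0.4143]
A−BK = [0.2286 -0.5143; 0.4857 1.6571]
AᵀP(A−BK) = [1.0143 -0.9071; -0.9071 2.7286]
P' = Q + AᵀP(A−BK) = [6.0143 5.0929; 5.0929 11.7286]
tr(P') = 17.7429

17.7429


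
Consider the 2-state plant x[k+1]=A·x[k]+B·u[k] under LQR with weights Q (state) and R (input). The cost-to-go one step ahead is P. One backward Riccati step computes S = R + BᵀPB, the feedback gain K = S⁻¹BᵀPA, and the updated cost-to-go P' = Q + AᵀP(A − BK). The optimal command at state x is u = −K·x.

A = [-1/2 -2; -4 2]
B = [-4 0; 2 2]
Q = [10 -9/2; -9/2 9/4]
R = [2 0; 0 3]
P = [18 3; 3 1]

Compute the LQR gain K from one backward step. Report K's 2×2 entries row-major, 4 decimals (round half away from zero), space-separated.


BᵀP = [-66.0000 -10.0000; 6.0000 2.0000]
S = R + BᵀPB = [2 0; 0 3] + [244.0000 -20.0000; -20.0000 4.0000] = [246.0000 -20.0000; -20.0000 7.0000]
BᵀPA = [73.0000 112.0000; -11.0000 -8.0000]
K = S⁻¹·BᵀPA = [0.2201 0.4720; -0.9425 0.2057]
A−BK = [0.3805 -0.1120; -2.5552 0.6445]
AᵀP(A−BK) = [6.0635 -1.1936; -1.1936 0.7806]
P' = Q + AᵀP(A−BK) = [16.0635 -5.6936; -5.6936 3.0306]
tr(P') = 19.0942

0.2201 0.4720 -0.9425 0.2057


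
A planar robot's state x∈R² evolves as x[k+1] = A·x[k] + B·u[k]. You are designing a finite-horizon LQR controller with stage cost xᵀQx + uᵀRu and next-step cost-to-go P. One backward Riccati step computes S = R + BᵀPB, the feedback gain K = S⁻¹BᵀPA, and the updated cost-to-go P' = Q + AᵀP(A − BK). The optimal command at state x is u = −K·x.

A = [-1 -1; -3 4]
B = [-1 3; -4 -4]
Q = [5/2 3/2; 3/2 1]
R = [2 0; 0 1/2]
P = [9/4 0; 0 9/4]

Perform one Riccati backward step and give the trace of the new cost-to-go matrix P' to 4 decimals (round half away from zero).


5.3090

BᵀP = [-2.2500 -9.0000; 6.7500 -9.0000]
S = R + BᵀPB = [2 0; 0 1/2] + [38.2500 29.2500; 29.2500 56.2500] = [40.2500 29.2500; 29.2500 56.7500]
BᵀPA = [29.2500 -33.7500; 20.2500 -42.7500]
K = S⁻¹·BᵀPA = [0.7473 -0.4654; -0.0283 -0.5134]
A−BK = [-0.1676 0.0749; -0.1242 0.0847]
AᵀP(A−BK) = [1.2153 -0.7402; -0.7402 0.5938]
P' = Q + AᵀP(A−BK) = [3.7153 0.7598; 0.7598 1.5938]
tr(P') = 5.3090


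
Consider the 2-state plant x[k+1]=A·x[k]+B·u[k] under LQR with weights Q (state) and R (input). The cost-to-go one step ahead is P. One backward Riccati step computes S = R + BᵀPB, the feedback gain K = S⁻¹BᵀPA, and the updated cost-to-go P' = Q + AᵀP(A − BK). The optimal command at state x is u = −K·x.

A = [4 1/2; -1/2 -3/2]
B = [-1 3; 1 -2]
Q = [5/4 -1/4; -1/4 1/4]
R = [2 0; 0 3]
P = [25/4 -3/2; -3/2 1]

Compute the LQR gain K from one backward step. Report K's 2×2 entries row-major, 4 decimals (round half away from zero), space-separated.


BᵀP = [-7.7500 2.5000; 21.7500 -6.5000]
S = R + BᵀPB = [2 0; 0 3] + [10.2500 -28.2500; -28.2500 78.2500] = [12.2500 -28.2500; -28.2500 81.2500]
BᵀPA = [-32.2500 -7.6250; 90.2500 20.6250]
K = S⁻¹·BᵀPA = [-0.3587 -0.1869; 0.9861 0.1888]
A−BK = [0.6831 -0.2535; 1.8308 -0.9354]
AᵀP(A−BK) = [5.6907 -0.4474; -0.4474 0.7421]
P' = Q + AᵀP(A−BK) = [6.9407 -0.6974; -0.6974 0.9921]
tr(P') = 7.9328

-0.3587 -0.1869 0.9861 0.1888


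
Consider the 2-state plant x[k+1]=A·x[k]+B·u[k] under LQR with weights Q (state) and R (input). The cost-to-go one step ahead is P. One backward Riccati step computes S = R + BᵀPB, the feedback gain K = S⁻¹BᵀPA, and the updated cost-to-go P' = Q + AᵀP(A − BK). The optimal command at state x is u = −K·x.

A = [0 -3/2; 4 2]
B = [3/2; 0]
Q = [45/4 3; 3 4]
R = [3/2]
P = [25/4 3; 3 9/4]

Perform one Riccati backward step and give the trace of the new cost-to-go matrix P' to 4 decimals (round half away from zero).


33.8464

BᵀP = [9.3750 4.5000]
S = R + BᵀPB = [3/2] + [14.0625] = [15.5625]
BᵀPA = [18.0000 -5.0625]
K = S⁻¹·BᵀPA = [1.1566 -0.3253]
A−BK = [-1.7349 -1.0120; 4.0000 2.0000]
AᵀP(A−BK) = [15.1807 5.8554; 5.8554 3.4157]
P' = Q + AᵀP(A−BK) = [26.4307 8.8554; 8.8554 7.4157]
tr(P') = 33.8464


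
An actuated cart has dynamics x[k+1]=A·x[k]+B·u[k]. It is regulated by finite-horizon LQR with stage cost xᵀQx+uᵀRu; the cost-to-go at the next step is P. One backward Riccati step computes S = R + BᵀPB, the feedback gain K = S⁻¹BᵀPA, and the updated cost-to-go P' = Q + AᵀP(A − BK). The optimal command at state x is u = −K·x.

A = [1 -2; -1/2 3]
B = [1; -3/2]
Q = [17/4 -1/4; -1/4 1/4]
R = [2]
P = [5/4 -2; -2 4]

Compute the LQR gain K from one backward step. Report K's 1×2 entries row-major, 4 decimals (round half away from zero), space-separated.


0.4521 -1.7808

BᵀP = [4.2500 -8.0000]
S = R + BᵀPB = [2] + [16.2500] = [18.2500]
BᵀPA = [8.2500 -32.5000]
K = S⁻¹·BᵀPA = [0.4521 -1.7808]
A−BK = [0.5479 -0.2192; 0.1781 0.3288]
AᵀP(A−BK) = [0.5205 -1.8082; -1.8082 7.1233]
P' = Q + AᵀP(A−BK) = [4.7705 -2.0582; -2.0582 7.3733]
tr(P') = 12.1438


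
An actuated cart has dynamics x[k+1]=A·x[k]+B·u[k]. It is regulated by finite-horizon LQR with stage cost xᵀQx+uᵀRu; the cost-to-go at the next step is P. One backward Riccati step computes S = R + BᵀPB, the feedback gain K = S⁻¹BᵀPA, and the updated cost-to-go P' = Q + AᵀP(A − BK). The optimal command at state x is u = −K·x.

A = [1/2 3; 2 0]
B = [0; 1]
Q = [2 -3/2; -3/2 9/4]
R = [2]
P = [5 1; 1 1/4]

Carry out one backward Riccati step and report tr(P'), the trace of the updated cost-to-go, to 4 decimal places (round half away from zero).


BᵀP = [1.0000 0.2500]
S = R + BᵀPB = [2] + [0.2500] = [2.2500]
BᵀPA = [1.0000 3.0000]
K = S⁻¹·BᵀPA = [0.4444 1.3333]
A−BK = [0.5000 3.0000; 1.5556 -1.3333]
AᵀP(A−BK) = [3.8056 12.1667; 12.1667 41.0000]
P' = Q + AᵀP(A−BK) = [5.8056 10.6667; 10.6667 43.2500]
tr(P') = 49.0556

49.0556


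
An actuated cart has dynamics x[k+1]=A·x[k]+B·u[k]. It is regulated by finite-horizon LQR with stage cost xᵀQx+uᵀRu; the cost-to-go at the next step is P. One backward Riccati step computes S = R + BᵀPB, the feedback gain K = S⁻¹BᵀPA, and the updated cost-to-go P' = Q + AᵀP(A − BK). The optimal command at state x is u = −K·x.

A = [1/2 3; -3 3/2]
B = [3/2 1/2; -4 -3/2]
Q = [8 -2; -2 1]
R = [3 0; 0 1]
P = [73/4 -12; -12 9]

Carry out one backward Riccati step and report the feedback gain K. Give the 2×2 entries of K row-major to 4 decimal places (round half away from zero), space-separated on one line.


0.4242 0.3718 0.4956 0.1824

BᵀP = [75.3750 -54.0000; 27.1250 -19.5000]
S = R + BᵀPB = [3 0; 0 1] + [329.0625 118.6875; 118.6875 42.8125] = [332.0625 118.6875; 118.6875 43.8125]
BᵀPA = [199.6875 145.1250; 72.0625 52.1250]
K = S⁻¹·BᵀPA = [0.4242 0.3718; 0.4956 0.1824]
A−BK = [-0.3841 2.3510; -0.5597 3.2610]
AᵀP(A−BK) = [1.1379 -1.5224; -1.5224 13.0281]
P' = Q + AᵀP(A−BK) = [9.1379 -3.5224; -3.5224 14.0281]
tr(P') = 23.1660


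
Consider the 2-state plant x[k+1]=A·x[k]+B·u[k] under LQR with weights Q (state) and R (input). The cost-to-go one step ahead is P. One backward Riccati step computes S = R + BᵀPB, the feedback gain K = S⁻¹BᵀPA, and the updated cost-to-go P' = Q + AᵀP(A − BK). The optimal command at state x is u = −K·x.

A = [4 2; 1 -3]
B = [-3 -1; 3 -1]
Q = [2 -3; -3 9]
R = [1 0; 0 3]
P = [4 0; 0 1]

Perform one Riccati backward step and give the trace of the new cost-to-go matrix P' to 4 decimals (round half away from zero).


22.1986

BᵀP = [-12.0000 3.0000; -4.0000 -1.0000]
S = R + BᵀPB = [1 0; 0 3] + [45.0000 9.0000; 9.0000 5.0000] = [46.0000 9.0000; 9.0000 8.0000]
BᵀPA = [-45.0000 -33.0000; -17.0000 -5.0000]
K = S⁻¹·BᵀPA = [-0.7213 -0.7631; -1.3136 0.2334]
A−BK = [0.5226 -0.0557; 1.8502 -0.4774]
AᵀP(A−BK) = [10.2125 -1.3693; -1.3693 0.9861]
P' = Q + AᵀP(A−BK) = [12.2125 -4.3693; -4.3693 9.9861]
tr(P') = 22.1986


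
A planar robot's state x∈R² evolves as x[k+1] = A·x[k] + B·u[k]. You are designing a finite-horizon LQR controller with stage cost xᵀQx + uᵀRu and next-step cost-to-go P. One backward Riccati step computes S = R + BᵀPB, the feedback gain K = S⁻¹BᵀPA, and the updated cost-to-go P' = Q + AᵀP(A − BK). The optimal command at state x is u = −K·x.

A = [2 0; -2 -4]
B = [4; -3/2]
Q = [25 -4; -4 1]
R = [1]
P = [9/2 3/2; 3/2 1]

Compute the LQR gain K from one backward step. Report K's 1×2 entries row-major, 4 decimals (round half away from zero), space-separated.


0.3930 -0.3144

BᵀP = [15.7500 4.5000]
S = R + BᵀPB = [1] + [56.2500] = [57.2500]
BᵀPA = [22.5000 -18.0000]
K = S⁻¹·BᵀPA = [0.3930 -0.3144]
A−BK = [0.4279 1.2576; -1.4105 -4.4716]
AᵀP(A−BK) = [1.1572 3.0742; 3.0742 10.3406]
P' = Q + AᵀP(A−BK) = [26.1572 -0.9258; -0.9258 11.3406]
tr(P') = 37.4978


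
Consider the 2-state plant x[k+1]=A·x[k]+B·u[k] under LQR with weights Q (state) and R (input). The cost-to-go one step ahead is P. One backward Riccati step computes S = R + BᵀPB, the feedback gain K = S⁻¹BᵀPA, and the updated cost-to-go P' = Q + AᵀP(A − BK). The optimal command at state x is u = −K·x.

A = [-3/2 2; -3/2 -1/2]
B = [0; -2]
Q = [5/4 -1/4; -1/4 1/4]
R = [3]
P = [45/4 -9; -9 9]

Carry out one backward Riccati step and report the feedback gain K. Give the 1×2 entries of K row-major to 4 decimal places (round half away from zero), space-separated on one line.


0.0000 1.1538

BᵀP = [18.0000 -18.0000]
S = R + BᵀPB = [3] + [36.0000] = [39.0000]
BᵀPA = [0.0000 45.0000]
K = S⁻¹·BᵀPA = [0.0000 1.1538]
A−BK = [-1.5000 2.0000; -1.5000 1.8077]
AᵀP(A−BK) = [5.0625 -6.7500; -6.7500 13.3269]
P' = Q + AᵀP(A−BK) = [6.3125 -7.0000; -7.0000 13.5769]
tr(P') = 19.8894


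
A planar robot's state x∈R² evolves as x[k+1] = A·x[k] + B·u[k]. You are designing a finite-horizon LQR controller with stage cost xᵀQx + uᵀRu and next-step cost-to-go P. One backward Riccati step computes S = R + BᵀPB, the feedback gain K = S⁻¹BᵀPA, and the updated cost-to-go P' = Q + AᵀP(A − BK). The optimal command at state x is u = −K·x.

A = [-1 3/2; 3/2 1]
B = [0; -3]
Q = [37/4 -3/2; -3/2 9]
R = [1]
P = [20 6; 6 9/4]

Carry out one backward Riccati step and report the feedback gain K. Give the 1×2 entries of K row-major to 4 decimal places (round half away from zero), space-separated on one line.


BᵀP = [-18.0000 -6.7500]
S = R + BᵀPB = [1] + [20.2500] = [21.2500]
BᵀPA = [7.8750 -33.7500]
K = S⁻¹·BᵀPA = [0.3706 -1.5882]
A−BK = [-1.0000 1.5000; 2.6118 -3.7647]
AᵀP(A−BK) = [4.1441 -6.6176; -6.6176 11.6471]
P' = Q + AᵀP(A−BK) = [13.3941 -8.1176; -8.1176 20.6471]
tr(P') = 34.0412

0.3706 -1.5882


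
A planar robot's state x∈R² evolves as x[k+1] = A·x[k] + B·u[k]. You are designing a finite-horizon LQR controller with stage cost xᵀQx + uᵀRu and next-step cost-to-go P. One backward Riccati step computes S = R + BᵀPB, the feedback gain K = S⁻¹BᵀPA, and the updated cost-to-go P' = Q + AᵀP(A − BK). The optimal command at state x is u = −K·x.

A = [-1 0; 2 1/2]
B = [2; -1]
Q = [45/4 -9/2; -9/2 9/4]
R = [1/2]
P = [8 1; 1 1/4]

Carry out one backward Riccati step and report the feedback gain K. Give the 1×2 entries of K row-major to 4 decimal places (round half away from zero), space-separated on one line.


BᵀP = [15.0000 1.7500]
S = R + BᵀPB = [1/2] + [28.2500] = [28.7500]
BᵀPA = [-11.5000 0.8750]
K = S⁻¹·BᵀPA = [-0.4000 0.0304]
A−BK = [-0.2000 -0.0609; 1.6000 0.5304]
AᵀP(A−BK) = [0.4000 0.1000; 0.1000 0.0359]
P' = Q + AᵀP(A−BK) = [11.6500 -4.4000; -4.4000 2.2859]
tr(P') = 13.9359

-0.4000 0.0304


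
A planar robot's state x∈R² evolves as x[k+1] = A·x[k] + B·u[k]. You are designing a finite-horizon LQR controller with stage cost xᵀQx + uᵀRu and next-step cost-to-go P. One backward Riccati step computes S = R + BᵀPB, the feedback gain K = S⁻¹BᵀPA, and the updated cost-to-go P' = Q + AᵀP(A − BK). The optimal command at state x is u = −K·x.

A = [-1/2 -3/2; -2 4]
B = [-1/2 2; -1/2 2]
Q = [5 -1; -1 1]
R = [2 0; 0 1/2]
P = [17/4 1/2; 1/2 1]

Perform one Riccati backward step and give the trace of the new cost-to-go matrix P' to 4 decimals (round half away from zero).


26.8932

BᵀP = [-2.3750 -0.7500; 9.5000 3.0000]
S = R + BᵀPB = [2 0; 0 1/2] + [1.5625 -6.2500; -6.2500 25.0000] = [3.5625 -6.2500; -6.2500 25.5000]
BᵀPA = [2.6875 0.5625; -10.7500 -2.2500]
K = S⁻¹·BᵀPA = [0.0260 0.0054; -0.4152 -0.0869]
A−BK = [0.3434 -1.3235; -1.1566 4.1765]
AᵀP(A−BK) = [1.5293 -5.2613; -5.2613 19.3639]
P' = Q + AᵀP(A−BK) = [6.5293 -6.2613; -6.2613 20.3639]
tr(P') = 26.8932


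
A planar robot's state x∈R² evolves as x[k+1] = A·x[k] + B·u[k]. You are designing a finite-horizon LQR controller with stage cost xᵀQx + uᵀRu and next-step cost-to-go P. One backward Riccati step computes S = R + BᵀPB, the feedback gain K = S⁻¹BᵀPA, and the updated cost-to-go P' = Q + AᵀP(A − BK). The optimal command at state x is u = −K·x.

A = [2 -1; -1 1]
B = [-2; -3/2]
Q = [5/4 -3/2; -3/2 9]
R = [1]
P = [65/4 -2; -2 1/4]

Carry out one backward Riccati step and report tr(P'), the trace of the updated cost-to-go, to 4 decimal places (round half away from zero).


12.0109

BᵀP = [-29.5000 3.6250]
S = R + BᵀPB = [1] + [53.5625] = [54.5625]
BᵀPA = [-62.6250 33.1250]
K = S⁻¹·BᵀPA = [-1.1478 0.6071]
A−BK = [-0.2955 0.2142; -2.7216 1.9107]
AᵀP(A−BK) = [1.3711 -0.7302; -0.7302 0.3897]
P' = Q + AᵀP(A−BK) = [2.6211 -2.2302; -2.2302 9.3897]
tr(P') = 12.0109


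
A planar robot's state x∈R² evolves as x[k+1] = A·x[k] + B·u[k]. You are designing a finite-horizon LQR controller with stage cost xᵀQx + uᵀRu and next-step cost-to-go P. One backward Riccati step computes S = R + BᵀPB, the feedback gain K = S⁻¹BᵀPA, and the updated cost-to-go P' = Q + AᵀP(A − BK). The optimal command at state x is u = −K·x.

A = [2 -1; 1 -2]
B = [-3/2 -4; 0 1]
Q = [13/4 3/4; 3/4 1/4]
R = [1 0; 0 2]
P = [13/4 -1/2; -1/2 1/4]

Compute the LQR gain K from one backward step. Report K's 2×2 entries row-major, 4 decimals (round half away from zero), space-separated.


BᵀP = [-4.8750 0.7500; -13.5000 2.2500]
S = R + BᵀPB = [1 0; 0 2] + [7.3125 20.2500; 20.2500 56.2500] = [8.3125 20.2500; 20.2500 58.2500]
BᵀPA = [-9.0000 3.3750; -24.7500 9.0000]
K = S⁻¹·BᵀPA = [-0.3111 0.1935; -0.3168 0.0872]
A−BK = [0.2664 -0.3608; 1.3168 -2.0872]
AᵀP(A−BK) = [0.6107 -0.5994; -0.5994 0.8118]
P' = Q + AᵀP(A−BK) = [3.8607 0.1506; 0.1506 1.0618]
tr(P') = 4.9226

-0.3111 0.1935 -0.3168 0.0872


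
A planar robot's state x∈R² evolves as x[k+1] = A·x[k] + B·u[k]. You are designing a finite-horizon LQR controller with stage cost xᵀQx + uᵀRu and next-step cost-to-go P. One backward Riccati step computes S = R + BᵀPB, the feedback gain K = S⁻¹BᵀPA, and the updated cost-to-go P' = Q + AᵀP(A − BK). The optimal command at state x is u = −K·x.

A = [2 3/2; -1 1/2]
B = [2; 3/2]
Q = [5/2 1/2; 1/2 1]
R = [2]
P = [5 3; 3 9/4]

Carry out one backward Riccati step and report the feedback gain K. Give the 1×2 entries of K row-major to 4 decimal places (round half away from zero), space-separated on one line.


0.4355 0.5867

BᵀP = [14.5000 9.3750]
S = R + BᵀPB = [2] + [43.0625] = [45.0625]
BᵀPA = [19.6250 26.4375]
K = S⁻¹·BᵀPA = [0.4355 0.5867]
A−BK = [1.1290 0.3266; -1.6533 -0.3800]
AᵀP(A−BK) = [1.7032 0.8613; 0.8613 0.8020]
P' = Q + AᵀP(A−BK) = [4.2032 1.3613; 1.3613 1.8020]
tr(P') = 6.0052


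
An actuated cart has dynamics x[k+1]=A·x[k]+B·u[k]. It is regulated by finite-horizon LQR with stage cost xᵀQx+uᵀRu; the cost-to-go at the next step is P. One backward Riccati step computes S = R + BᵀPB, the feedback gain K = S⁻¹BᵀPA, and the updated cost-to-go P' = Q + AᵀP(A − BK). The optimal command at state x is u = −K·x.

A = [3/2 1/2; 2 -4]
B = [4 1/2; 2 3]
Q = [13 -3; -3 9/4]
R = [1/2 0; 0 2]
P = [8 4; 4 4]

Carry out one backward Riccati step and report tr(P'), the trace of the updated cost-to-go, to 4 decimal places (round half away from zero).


19.6032

BᵀP = [40.0000 24.0000; 16.0000 14.0000]
S = R + BᵀPB = [1/2 0; 0 2] + [208.0000 92.0000; 92.0000 50.0000] = [208.5000 92.0000; 92.0000 52.0000]
BᵀPA = [108.0000 -76.0000; 52.0000 -48.0000]
K = S⁻¹·BᵀPA = [0.3499 0.1951; 0.3810 -1.2683]
A−BK = [-0.0900 0.3537; 0.1573 -0.5854]
AᵀP(A−BK) = [0.4020 -1.1220; -1.1220 3.9512]
P' = Q + AᵀP(A−BK) = [13.4020 -4.1220; -4.1220 6.2012]
tr(P') = 19.6032


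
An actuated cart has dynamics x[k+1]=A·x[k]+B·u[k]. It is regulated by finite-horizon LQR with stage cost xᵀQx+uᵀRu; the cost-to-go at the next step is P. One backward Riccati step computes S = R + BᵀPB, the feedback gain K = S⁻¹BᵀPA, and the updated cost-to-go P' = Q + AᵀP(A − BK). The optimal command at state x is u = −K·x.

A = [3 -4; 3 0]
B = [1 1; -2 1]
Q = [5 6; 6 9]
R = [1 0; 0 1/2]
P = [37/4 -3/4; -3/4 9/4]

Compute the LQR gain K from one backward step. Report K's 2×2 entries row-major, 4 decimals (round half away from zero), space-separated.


BᵀP = [10.7500 -5.2500; 8.5000 1.5000]
S = R + BᵀPB = [1 0; 0 1/2] + [21.2500 5.5000; 5.5000 10.0000] = [22.2500 5.5000; 5.5000 10.5000]
BᵀPA = [16.5000 -43.0000; 30.0000 -34.0000]
K = S⁻¹·BᵀPA = [0.0406 -1.3006; 2.8359 -2.5569]
A−BK = [0.1235 -0.1426; 0.2452 -0.0443]
AᵀP(A−BK) = [4.2538 -3.8353; -3.8353 5.1432]
P' = Q + AᵀP(A−BK) = [9.2538 2.1647; 2.1647 14.1432]
tr(P') = 23.3970

0.0406 -1.3006 2.8359 -2.5569


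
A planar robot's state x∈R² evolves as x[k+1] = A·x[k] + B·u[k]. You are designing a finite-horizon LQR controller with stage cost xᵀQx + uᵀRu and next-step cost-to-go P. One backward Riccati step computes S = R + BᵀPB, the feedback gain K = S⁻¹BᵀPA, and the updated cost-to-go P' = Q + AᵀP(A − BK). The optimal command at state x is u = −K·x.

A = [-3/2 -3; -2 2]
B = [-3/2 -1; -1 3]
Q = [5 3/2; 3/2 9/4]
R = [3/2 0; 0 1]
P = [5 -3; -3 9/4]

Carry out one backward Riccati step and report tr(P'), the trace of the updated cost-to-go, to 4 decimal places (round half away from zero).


11.0820

BᵀP = [-4.5000 2.2500; -14.0000 9.7500]
S = R + BᵀPB = [3/2 0; 0 1] + [4.5000 11.2500; 11.2500 43.2500] = [6.0000 11.2500; 11.2500 44.2500]
BᵀPA = [2.2500 18.0000; 1.5000 61.5000]
K = S⁻¹·BᵀPA = [0.5951 0.7530; -0.1174 1.1984]
A−BK = [-0.7247 -0.6721; -1.0526 -0.8421]
AᵀP(A−BK) = [1.0870 1.0081; 1.0081 2.7449]
P' = Q + AᵀP(A−BK) = [6.0870 2.5081; 2.5081 4.9949]
tr(P') = 11.0820


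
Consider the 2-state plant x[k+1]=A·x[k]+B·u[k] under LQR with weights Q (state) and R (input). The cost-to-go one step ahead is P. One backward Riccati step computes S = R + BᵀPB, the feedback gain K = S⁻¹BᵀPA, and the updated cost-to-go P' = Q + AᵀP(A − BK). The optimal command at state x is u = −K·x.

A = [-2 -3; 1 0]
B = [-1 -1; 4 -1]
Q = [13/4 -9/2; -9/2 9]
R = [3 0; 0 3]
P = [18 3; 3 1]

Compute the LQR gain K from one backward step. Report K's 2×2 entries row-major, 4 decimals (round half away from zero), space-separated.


BᵀP = [-6.0000 1.0000; -21.0000 -4.0000]
S = R + BᵀPB = [3 0; 0 3] + [10.0000 5.0000; 5.0000 25.0000] = [13.0000 5.0000; 5.0000 28.0000]
BᵀPA = [13.0000 18.0000; 38.0000 63.0000]
K = S⁻¹·BᵀPA = [0.5133 0.5575; 1.2655 2.1504]
A−BK = [-0.2212 -0.2920; 0.2124 -0.0796]
AᵀP(A−BK) = [6.2389 10.0354; 10.0354 16.4867]
P' = Q + AᵀP(A−BK) = [9.4889 5.5354; 5.5354 25.4867]
tr(P') = 34.9757

0.5133 0.5575 1.2655 2.1504


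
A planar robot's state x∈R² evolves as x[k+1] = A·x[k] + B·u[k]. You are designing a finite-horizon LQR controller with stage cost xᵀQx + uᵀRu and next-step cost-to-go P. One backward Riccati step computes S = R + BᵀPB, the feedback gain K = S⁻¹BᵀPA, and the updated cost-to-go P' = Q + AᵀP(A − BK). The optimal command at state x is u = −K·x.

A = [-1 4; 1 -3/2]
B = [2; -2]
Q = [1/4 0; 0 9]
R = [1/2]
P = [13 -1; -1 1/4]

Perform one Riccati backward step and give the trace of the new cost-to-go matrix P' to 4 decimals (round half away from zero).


12.0818

BᵀP = [28.0000 -2.5000]
S = R + BᵀPB = [1/2] + [61.0000] = [61.5000]
BᵀPA = [-30.5000 115.7500]
K = S⁻¹·BᵀPA = [-0.4959 1.8821]
A−BK = [-0.0081 0.2358; 0.0081 2.2642]
AᵀP(A−BK) = [0.1240 -0.4705; -0.4705 2.7078]
P' = Q + AᵀP(A−BK) = [0.3740 -0.4705; -0.4705 11.7078]
tr(P') = 12.0818


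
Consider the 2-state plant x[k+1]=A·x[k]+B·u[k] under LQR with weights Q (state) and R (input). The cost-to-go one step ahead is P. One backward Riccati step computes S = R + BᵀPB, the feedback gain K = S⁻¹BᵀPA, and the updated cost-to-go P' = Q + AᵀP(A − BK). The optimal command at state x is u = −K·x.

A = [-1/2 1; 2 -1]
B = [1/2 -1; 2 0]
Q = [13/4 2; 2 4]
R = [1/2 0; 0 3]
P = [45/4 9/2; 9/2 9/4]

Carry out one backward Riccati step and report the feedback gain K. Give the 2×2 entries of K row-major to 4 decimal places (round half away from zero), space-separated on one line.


BᵀP = [14.6250 6.7500; -11.2500 -4.5000]
S = R + BᵀPB = [1/2 0; 0 3] + [20.8125 -14.6250; -14.6250 11.2500] = [21.3125 -14.6250; -14.6250 14.2500]
BᵀPA = [6.1875 7.8750; -3.3750 -6.7500]
K = S⁻¹·BᵀPA = [0.4322 0.1503; 0.2067 -0.3194]
A−BK = [-0.5094 0.6054; 1.1357 -1.3006]
AᵀP(A−BK) = [0.8361 -0.8831; -0.8831 1.1602]
P' = Q + AᵀP(A−BK) = [4.0861 1.1169; 1.1169 5.1602]
tr(P') = 9.2463

0.4322 0.1503 0.2067 -0.3194


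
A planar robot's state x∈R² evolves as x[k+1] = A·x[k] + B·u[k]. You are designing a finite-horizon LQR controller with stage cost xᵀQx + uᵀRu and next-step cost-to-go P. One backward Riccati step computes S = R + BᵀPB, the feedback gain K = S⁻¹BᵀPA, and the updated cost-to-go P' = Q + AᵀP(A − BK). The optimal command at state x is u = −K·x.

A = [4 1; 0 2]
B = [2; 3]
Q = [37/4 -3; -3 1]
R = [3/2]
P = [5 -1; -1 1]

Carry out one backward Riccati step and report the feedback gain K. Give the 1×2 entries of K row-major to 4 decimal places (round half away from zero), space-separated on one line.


BᵀP = [7.0000 1.0000]
S = R + BᵀPB = [3/2] + [17.0000] = [18.5000]
BᵀPA = [28.0000 9.0000]
K = S⁻¹·BᵀPA = [1.5135 0.4865]
A−BK = [0.9730 0.0270; -4.5405 0.5405]
AᵀP(A−BK) = [37.6216 -1.6216; -1.6216 0.6216]
P' = Q + AᵀP(A−BK) = [46.8716 -4.6216; -4.6216 1.6216]
tr(P') = 48.4932

1.5135 0.4865


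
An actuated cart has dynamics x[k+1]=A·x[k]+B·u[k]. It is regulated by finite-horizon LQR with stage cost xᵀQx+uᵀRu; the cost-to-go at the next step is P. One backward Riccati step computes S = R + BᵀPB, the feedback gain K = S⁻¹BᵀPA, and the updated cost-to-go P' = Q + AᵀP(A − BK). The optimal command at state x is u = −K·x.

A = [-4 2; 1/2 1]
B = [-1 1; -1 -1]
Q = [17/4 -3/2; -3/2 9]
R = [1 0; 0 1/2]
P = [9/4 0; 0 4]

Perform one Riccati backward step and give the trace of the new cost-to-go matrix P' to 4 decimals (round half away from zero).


BᵀP = [-2.2500 -4.0000; 2.2500 -4.0000]
S = R + BᵀPB = [1 0; 0 1/2] + [6.2500 1.7500; 1.7500 6.2500] = [7.2500 1.7500; 1.7500 6.7500]
BᵀPA = [7.0000 -8.5000; -11.0000 0.5000]
K = S⁻¹·BᵀPA = [1.4496 -1.2698; -2.0054 0.4033]
A−BK = [-0.5450 0.3270; -0.0559 0.1335]
AᵀP(A−BK) = [4.7929 -2.6757; -2.6757 2.0054]
P' = Q + AᵀP(A−BK) = [9.0429 -4.1757; -4.1757 11.0054]
tr(P') = 20.0484

20.0484
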